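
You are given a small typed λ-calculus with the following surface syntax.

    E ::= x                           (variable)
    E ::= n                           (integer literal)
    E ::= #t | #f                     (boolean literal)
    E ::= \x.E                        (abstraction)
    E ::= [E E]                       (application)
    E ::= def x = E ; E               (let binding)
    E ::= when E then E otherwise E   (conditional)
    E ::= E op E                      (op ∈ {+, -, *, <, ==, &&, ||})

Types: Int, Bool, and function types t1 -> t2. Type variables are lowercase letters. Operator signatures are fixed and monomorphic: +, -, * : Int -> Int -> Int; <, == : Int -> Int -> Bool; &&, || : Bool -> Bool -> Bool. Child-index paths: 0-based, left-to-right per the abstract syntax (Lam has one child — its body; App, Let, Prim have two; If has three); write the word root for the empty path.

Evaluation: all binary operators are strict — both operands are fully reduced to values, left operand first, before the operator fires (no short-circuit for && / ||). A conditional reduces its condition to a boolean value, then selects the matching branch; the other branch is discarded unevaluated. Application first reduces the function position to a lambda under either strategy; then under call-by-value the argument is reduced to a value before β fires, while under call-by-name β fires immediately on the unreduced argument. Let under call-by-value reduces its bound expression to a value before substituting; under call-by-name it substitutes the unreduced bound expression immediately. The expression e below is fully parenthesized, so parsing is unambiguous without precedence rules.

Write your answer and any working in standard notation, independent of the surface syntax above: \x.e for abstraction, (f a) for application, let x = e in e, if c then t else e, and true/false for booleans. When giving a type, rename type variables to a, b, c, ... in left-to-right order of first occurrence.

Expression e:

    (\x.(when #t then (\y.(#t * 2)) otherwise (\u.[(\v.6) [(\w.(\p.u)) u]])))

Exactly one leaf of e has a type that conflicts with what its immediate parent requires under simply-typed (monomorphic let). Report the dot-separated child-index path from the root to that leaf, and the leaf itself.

Answer: 0.1.0.0 : true

Derivation:
  unify Bool ~ Bool
  unify Bool ~ Int
  FAIL: mismatch Bool ~ Int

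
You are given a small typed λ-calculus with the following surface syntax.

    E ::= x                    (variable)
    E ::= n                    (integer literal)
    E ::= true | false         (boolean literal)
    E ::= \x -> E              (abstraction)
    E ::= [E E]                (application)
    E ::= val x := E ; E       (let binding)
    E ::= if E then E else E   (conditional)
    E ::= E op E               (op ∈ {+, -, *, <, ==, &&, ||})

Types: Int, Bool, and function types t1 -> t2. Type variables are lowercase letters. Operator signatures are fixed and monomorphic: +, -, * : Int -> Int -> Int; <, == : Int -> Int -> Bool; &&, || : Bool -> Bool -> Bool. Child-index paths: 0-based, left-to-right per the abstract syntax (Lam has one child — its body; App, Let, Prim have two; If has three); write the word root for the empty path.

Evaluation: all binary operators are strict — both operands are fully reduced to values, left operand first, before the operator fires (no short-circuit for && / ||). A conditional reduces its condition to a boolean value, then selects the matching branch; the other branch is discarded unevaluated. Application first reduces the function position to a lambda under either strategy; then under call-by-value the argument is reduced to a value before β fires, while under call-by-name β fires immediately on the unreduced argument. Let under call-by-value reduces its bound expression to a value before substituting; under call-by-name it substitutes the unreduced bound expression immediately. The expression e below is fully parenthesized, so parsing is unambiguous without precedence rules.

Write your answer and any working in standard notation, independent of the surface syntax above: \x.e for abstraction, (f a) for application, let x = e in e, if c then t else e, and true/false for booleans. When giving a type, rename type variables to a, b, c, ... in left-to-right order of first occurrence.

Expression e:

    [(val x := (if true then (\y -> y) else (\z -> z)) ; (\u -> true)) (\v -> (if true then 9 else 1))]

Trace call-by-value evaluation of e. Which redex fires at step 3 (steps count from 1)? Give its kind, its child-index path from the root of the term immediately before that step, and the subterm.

Answer: beta at root : ((\u.true) (\v.(if true then 9 else 1)))

Working:
step 0: ((let x = (if true then (\y.y) else (\z.z)) in (\u.true)) (\v.(if true then 9 else 1)))
step 1: [if@0.0] ((let x = (\y.y) in (\u.true)) (\v.(if true then 9 else 1)))
step 2: [let@0] ((\u.true) (\v.(if true then 9 else 1)))
step 3: [beta@root] true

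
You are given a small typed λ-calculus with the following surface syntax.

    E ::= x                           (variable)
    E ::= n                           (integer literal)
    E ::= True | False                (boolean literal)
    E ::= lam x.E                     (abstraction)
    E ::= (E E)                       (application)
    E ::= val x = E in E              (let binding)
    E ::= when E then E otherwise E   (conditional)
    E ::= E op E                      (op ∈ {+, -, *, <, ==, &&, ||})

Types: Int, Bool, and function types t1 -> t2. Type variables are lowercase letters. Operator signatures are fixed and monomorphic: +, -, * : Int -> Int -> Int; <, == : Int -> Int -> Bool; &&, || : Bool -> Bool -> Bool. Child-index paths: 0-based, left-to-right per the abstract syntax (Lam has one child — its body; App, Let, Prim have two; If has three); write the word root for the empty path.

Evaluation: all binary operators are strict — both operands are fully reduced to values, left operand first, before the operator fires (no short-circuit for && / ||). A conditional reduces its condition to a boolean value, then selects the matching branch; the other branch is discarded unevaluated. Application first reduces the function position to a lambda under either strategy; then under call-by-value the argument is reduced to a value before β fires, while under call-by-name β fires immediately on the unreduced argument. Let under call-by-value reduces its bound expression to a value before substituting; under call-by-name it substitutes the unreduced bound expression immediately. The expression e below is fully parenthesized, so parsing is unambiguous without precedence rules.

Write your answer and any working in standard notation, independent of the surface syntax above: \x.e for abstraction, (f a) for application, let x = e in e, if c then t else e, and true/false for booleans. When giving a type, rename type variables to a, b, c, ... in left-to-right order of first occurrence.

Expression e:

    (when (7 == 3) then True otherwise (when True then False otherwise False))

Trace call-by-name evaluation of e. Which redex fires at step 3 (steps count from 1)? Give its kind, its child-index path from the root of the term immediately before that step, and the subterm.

Answer: if at root : (if true then false else false)

Derivation:
step 0: (if (7 == 3) then true else (if true then false else false))
step 1: [delta@0] (if false then true else (if true then false else false))
step 2: [if@root] (if true then false else false)
step 3: [if@root] false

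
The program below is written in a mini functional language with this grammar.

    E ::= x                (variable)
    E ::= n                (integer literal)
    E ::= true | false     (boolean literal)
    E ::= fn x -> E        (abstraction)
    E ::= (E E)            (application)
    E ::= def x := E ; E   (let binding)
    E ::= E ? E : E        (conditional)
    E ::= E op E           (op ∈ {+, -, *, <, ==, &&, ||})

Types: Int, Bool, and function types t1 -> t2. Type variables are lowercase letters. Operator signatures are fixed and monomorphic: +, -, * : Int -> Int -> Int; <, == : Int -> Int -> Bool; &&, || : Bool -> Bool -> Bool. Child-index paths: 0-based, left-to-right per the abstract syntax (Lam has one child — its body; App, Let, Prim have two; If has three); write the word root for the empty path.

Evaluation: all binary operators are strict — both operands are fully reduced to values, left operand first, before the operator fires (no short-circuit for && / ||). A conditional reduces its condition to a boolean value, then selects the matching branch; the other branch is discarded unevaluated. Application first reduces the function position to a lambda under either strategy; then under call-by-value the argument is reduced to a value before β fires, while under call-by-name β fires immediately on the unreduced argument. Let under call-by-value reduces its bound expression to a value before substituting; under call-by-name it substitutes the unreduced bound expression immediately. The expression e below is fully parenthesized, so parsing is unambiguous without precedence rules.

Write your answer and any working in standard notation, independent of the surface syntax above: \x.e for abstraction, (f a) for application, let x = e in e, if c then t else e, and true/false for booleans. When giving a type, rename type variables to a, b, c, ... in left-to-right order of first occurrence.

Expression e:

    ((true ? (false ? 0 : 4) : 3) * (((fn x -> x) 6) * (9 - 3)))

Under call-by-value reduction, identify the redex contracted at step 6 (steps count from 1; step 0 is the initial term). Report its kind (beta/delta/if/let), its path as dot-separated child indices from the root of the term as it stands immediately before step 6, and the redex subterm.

Answer: delta at root : (4 * 36)

Working:
step 0: ((if true then (if false then 0 else 4) else 3) * (((\x.x) 6) * (9 - 3)))
step 1: [if@0] ((if false then 0 else 4) * (((\x.x) 6) * (9 - 3)))
step 2: [if@0] (4 * (((\x.x) 6) * (9 - 3)))
step 3: [beta@1.0] (4 * (6 * (9 - 3)))
step 4: [delta@1.1] (4 * (6 * 6))
step 5: [delta@1] (4 * 36)
step 6: [delta@root] 144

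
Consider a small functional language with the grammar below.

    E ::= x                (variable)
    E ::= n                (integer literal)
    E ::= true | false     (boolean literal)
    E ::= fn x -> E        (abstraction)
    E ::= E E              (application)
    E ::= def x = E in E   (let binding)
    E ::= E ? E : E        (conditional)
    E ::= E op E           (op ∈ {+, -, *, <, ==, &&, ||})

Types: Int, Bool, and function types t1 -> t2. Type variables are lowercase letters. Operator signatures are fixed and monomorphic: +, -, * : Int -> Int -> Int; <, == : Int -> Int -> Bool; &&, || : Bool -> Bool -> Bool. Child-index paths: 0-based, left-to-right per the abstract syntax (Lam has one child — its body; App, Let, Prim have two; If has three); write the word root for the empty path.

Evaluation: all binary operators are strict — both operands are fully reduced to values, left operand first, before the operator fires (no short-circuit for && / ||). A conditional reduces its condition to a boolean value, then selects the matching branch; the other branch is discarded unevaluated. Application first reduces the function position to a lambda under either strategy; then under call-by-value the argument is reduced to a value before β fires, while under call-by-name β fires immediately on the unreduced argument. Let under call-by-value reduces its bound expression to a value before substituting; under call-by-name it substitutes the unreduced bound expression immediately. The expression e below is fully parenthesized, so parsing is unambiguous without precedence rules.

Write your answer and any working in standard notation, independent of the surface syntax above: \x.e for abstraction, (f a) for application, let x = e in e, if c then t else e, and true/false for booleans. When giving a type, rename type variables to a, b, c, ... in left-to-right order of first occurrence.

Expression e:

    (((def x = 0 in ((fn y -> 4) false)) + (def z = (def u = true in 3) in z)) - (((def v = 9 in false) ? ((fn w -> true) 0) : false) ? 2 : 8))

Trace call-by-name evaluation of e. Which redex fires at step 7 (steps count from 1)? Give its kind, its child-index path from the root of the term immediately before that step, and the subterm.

Trace:
step 0: (((let x = 0 in ((\y.4) false)) + (let z = (let u = true in 3) in z)) - (if (if (let v = 9 in false) then ((\w.true) 0) else false) then 2 else 8))
step 1: [let@0.0] ((((\y.4) false) + (let z = (let u = true in 3) in z)) - (if (if (let v = 9 in false) then ((\w.true) 0) else false) then 2 else 8))
step 2: [beta@0.0] ((4 + (let z = (let u = true in 3) in z)) - (if (if (let v = 9 in false) then ((\w.true) 0) else false) then 2 else 8))
step 3: [let@0.1] ((4 + (let u = true in 3)) - (if (if (let v = 9 in false) then ((\w.true) 0) else false) then 2 else 8))
step 4: [let@0.1] ((4 + 3) - (if (if (let v = 9 in false) then ((\w.true) 0) else false) then 2 else 8))
step 5: [delta@0] (7 - (if (if (let v = 9 in false) then ((\w.true) 0) else false) then 2 else 8))
step 6: [let@1.0.0] (7 - (if (if false then ((\w.true) 0) else false) then 2 else 8))
step 7: [if@1.0] (7 - (if false then 2 else 8))

Answer: if at 1.0 : (if false then ((\w.true) 0) else false)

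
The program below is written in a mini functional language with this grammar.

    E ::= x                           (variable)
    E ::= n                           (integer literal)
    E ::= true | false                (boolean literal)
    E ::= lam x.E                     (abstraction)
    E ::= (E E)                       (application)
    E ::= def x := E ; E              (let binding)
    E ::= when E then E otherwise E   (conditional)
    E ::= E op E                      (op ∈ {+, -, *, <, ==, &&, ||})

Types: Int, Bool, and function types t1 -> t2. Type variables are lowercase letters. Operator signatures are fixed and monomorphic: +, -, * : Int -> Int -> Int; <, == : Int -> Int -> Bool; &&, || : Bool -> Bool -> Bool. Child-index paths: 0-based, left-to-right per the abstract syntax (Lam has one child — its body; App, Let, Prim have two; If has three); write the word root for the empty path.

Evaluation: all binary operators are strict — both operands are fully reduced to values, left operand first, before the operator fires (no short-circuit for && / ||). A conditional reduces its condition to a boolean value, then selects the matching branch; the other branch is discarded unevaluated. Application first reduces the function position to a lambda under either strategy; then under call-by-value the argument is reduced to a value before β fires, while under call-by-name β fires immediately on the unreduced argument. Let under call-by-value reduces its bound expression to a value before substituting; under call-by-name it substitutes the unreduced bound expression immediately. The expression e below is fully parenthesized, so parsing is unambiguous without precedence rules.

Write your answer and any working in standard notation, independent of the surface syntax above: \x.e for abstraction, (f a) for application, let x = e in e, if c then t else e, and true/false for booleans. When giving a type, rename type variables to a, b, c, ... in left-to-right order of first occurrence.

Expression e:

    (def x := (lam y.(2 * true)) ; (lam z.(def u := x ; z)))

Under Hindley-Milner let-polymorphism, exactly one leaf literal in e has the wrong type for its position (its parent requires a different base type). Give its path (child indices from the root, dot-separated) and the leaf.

Derivation:
  unify Int ~ Int
  unify Bool ~ Int
  FAIL: mismatch Bool ~ Int

Answer: 0.0.1 : true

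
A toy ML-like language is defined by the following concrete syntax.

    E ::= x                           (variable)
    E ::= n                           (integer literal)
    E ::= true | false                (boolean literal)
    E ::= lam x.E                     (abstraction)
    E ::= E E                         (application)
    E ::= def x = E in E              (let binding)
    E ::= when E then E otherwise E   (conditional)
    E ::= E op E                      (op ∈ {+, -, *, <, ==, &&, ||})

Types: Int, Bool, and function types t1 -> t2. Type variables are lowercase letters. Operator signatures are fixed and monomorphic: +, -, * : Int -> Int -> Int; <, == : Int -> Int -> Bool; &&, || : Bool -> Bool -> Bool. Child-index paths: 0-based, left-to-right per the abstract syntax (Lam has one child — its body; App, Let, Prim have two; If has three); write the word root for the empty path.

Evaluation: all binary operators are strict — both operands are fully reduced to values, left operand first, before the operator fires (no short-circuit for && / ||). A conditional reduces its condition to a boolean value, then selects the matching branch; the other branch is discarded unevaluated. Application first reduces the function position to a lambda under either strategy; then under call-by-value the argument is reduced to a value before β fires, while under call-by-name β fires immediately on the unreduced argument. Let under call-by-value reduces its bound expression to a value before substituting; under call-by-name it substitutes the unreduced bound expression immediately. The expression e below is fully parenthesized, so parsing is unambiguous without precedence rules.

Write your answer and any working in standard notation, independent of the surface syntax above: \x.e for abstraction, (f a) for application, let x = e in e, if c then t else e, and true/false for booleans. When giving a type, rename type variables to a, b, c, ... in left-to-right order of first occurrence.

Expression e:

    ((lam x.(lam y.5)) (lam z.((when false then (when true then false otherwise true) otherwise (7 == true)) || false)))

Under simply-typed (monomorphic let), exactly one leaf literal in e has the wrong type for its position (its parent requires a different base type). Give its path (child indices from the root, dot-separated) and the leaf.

Answer: 1.0.0.2.1 : true

Working:
\y._ : b -> Int
\x._ : a -> b -> Int
  unify Bool ~ Bool
  unify Bool ~ Bool
  unify Bool ~ Bool
  unify Int ~ Int
  unify Bool ~ Int
  FAIL: mismatch Bool ~ Int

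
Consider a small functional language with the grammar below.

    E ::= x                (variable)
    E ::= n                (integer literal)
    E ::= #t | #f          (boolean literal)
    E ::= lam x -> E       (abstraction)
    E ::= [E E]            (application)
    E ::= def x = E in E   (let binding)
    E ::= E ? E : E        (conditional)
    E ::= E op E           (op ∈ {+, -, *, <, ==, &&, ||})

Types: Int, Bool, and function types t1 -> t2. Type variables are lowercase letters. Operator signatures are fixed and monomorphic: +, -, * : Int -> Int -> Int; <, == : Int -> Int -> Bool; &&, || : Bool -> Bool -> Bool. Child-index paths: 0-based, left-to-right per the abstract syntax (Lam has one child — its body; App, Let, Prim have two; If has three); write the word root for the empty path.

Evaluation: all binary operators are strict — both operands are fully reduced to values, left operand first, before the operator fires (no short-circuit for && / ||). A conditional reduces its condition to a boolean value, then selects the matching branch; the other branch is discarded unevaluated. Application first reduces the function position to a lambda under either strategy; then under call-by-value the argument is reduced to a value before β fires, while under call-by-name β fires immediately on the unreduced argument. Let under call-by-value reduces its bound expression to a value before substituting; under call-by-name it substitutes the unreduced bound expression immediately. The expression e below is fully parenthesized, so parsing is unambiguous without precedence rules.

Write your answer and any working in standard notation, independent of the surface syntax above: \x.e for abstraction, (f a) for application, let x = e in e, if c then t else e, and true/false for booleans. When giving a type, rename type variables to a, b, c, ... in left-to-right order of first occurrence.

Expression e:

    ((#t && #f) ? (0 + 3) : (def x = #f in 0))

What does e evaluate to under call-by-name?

Answer: 0

Derivation:
step 0: (if (true && false) then (0 + 3) else (let x = false in 0))
step 1: [delta@0] (if false then (0 + 3) else (let x = false in 0))
step 2: [if@root] (let x = false in 0)
step 3: [let@root] 0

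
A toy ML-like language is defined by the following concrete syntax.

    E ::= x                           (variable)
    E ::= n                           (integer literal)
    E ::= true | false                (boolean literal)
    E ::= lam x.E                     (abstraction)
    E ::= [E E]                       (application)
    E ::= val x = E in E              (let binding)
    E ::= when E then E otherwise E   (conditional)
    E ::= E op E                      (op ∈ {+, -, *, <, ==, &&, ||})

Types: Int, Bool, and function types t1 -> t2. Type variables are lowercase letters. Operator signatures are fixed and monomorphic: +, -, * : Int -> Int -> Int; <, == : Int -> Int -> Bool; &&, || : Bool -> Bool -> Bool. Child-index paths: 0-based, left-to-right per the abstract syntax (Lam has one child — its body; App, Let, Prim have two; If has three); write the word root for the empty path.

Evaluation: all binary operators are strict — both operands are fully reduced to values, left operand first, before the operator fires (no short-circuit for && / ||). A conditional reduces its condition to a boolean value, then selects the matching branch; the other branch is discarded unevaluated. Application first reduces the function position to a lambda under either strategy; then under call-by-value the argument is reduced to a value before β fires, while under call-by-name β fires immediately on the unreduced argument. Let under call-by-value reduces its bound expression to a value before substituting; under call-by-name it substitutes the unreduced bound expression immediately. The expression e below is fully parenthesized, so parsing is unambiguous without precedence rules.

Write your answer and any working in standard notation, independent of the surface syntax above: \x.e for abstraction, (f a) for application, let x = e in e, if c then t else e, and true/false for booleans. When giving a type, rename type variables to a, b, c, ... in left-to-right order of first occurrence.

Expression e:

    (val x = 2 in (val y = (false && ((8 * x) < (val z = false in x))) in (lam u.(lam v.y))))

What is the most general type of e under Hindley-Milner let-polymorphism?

Answer: a -> b -> Bool

Derivation:
let x : Int
  unify Bool ~ Bool
  unify Int ~ Int
x : Int
  unify Int ~ Int
  unify Int ~ Int
let z : Bool
x : Int
  unify Int ~ Int
  unify Bool ~ Bool
let y : Bool
y : Bool
\v._ : b -> Bool
\u._ : a -> b -> Bool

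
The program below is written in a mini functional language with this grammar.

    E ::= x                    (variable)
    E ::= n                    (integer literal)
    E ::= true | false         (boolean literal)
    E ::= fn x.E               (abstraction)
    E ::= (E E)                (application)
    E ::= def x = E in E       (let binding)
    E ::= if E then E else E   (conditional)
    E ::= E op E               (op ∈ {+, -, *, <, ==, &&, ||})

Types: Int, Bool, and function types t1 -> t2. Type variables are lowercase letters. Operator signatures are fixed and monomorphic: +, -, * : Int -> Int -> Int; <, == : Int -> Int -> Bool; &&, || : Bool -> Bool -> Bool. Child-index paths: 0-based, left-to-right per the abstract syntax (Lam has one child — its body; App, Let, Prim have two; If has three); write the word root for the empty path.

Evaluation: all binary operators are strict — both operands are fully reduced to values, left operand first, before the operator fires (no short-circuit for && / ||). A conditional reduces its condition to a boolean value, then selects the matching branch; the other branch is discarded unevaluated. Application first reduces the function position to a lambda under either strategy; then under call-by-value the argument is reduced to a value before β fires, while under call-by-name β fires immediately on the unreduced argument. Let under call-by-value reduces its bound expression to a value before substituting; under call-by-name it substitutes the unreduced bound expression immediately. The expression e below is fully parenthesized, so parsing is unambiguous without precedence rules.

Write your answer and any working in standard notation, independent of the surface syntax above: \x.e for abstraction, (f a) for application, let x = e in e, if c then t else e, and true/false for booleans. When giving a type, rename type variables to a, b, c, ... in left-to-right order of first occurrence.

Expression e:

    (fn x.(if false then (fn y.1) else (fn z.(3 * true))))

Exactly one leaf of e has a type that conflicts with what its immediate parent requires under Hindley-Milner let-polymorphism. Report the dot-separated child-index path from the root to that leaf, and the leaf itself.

Answer: 0.2.0.1 : true

Derivation:
  unify Bool ~ Bool
\y._ : b -> Int
  unify Int ~ Int
  unify Bool ~ Int
  FAIL: mismatch Bool ~ Int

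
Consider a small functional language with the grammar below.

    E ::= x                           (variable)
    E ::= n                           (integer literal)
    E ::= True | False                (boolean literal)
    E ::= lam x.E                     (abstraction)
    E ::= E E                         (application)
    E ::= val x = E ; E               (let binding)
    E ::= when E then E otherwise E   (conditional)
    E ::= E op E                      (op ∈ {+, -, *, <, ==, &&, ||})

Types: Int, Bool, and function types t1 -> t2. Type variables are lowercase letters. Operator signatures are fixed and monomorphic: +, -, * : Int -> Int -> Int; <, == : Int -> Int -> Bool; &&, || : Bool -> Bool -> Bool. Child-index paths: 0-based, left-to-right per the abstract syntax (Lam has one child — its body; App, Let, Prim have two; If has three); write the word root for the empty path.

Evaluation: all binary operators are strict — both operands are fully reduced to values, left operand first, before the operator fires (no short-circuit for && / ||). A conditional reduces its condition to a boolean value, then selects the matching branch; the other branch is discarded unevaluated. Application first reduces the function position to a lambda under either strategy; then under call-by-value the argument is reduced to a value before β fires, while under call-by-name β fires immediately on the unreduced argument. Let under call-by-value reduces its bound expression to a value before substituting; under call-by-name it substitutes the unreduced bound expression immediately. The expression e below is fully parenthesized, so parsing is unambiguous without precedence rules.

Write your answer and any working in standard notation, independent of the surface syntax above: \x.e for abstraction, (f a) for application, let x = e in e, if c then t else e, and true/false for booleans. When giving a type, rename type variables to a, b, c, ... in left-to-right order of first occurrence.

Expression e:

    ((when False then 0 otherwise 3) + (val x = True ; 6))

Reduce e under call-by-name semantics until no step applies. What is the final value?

Trace:
step 0: ((if false then 0 else 3) + (let x = true in 6))
step 1: [if@0] (3 + (let x = true in 6))
step 2: [let@1] (3 + 6)
step 3: [delta@root] 9

Answer: 9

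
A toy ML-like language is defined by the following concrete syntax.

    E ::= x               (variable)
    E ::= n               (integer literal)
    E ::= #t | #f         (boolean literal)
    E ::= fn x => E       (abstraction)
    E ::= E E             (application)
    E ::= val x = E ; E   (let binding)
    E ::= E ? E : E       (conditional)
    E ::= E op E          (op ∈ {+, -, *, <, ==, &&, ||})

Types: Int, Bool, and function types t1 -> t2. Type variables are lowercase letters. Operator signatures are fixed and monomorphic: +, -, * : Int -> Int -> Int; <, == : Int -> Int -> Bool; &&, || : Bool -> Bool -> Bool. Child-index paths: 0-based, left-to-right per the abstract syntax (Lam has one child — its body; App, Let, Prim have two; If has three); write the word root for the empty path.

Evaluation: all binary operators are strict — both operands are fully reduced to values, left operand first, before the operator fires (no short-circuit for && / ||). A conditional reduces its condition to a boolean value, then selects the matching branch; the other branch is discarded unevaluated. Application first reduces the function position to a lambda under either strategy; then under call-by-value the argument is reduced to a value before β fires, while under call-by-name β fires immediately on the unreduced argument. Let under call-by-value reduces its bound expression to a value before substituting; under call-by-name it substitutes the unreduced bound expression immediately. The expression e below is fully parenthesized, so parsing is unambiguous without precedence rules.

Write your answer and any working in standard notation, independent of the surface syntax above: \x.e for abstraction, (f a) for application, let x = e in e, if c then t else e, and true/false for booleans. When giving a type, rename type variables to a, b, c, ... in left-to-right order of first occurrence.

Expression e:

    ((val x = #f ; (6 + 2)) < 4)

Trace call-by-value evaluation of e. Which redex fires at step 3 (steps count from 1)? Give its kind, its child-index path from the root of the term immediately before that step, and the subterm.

Answer: delta at root : (8 < 4)

Derivation:
step 0: ((let x = false in (6 + 2)) < 4)
step 1: [let@0] ((6 + 2) < 4)
step 2: [delta@0] (8 < 4)
step 3: [delta@root] false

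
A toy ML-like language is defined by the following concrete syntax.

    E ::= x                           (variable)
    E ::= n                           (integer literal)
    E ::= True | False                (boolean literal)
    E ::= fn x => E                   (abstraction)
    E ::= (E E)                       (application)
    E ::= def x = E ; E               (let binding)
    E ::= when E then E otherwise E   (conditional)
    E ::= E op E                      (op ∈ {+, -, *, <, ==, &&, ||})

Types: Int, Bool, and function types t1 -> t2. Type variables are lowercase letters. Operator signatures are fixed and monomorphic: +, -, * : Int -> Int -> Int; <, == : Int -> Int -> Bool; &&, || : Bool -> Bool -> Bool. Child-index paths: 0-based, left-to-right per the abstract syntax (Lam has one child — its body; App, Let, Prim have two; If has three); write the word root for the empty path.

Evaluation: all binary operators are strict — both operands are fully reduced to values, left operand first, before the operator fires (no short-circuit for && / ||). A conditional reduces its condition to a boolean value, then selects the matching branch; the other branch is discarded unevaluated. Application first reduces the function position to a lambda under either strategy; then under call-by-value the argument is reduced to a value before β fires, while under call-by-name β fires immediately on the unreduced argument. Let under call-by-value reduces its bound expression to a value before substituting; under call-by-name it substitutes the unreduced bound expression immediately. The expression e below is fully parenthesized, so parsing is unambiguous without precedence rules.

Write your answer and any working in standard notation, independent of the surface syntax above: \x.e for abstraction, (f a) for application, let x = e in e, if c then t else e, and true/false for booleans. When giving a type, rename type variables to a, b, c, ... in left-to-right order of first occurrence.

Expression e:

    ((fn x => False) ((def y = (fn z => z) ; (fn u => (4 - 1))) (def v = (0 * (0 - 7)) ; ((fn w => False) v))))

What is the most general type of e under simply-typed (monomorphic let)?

Answer: Bool

Trace:
\x._ : a -> Bool
z : b
\z._ : b -> b
let y : b -> b
  unify Int ~ Int
  unify Int ~ Int
\u._ : c -> Int
  unify Int ~ Int
  unify Int ~ Int
  unify Int ~ Int
  unify Int ~ Int
let v : Int
\w._ : d -> Bool
v : Int
  unify d -> Bool ~ Int -> e
  unify d ~ Int
  unify Bool ~ e
_ _ : Bool
  unify c -> Int ~ Bool -> f
  unify c ~ Bool
  unify Int ~ f
_ _ : Int
  unify a -> Bool ~ Int -> g
  unify a ~ Int
  unify Bool ~ g
_ _ : Bool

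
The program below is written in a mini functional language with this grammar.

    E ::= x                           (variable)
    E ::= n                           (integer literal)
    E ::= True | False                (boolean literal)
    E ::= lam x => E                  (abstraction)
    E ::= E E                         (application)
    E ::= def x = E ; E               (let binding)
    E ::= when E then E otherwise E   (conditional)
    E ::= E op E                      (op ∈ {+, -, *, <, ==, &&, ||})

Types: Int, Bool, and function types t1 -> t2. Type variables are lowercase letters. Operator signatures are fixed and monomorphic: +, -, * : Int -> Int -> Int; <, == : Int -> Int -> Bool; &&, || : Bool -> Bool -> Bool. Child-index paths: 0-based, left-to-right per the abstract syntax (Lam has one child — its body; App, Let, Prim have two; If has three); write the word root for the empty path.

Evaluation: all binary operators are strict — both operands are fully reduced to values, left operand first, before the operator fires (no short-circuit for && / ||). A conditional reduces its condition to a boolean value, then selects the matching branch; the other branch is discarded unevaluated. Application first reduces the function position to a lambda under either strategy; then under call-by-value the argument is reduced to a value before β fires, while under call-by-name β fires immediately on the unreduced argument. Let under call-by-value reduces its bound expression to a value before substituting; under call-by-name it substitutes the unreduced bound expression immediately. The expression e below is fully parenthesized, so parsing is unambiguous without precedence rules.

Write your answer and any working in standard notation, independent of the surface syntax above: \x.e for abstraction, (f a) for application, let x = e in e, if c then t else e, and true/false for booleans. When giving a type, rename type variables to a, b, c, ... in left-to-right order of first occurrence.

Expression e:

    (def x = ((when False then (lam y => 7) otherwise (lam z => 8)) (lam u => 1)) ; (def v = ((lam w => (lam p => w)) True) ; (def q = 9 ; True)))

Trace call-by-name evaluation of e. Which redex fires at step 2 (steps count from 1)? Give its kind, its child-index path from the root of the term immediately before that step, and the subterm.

Answer: let at root : (let v = ((\w.(\p.w)) true) in (let q = 9 in true))

Derivation:
step 0: (let x = ((if false then (\y.7) else (\z.8)) (\u.1)) in (let v = ((\w.(\p.w)) true) in (let q = 9 in true)))
step 1: [let@root] (let v = ((\w.(\p.w)) true) in (let q = 9 in true))
step 2: [let@root] (let q = 9 in true)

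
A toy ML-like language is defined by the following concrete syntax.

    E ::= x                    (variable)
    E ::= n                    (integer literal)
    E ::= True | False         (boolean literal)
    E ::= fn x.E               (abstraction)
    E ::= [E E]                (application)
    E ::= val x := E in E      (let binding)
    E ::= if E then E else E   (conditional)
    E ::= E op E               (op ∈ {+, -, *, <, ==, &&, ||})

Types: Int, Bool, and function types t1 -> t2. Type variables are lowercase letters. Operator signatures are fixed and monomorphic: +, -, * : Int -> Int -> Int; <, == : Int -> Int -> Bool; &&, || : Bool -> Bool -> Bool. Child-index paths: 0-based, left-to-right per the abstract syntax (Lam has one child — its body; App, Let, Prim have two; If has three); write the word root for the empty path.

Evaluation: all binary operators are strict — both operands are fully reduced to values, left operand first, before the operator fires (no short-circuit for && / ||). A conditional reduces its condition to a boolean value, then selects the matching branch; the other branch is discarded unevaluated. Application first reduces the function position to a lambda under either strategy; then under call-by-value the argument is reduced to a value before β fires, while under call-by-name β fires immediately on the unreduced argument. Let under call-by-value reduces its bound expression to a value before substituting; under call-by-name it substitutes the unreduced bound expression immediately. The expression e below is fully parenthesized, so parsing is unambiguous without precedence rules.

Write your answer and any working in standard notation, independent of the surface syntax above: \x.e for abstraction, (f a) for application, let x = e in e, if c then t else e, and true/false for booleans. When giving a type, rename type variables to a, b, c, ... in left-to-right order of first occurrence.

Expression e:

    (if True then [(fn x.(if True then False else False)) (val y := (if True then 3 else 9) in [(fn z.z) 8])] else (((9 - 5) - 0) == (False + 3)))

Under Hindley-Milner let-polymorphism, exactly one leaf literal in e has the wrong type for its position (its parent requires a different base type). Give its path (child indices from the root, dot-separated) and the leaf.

Answer: 2.1.0 : false

Working:
  unify Bool ~ Bool
  unify Bool ~ Bool
  unify Bool ~ Bool
\x._ : a -> Bool
  unify Bool ~ Bool
  unify Int ~ Int
let y : Int
z : b
\z._ : b -> b
  unify b -> b ~ Int -> c
  unify b ~ Int
  unify Int ~ c
_ _ : Int
  unify a -> Bool ~ Int -> d
  unify a ~ Int
  unify Bool ~ d
_ _ : Bool
  unify Int ~ Int
  unify Int ~ Int
  unify Int ~ Int
  unify Int ~ Int
  unify Int ~ Int
  unify Bool ~ Int
  FAIL: mismatch Bool ~ Int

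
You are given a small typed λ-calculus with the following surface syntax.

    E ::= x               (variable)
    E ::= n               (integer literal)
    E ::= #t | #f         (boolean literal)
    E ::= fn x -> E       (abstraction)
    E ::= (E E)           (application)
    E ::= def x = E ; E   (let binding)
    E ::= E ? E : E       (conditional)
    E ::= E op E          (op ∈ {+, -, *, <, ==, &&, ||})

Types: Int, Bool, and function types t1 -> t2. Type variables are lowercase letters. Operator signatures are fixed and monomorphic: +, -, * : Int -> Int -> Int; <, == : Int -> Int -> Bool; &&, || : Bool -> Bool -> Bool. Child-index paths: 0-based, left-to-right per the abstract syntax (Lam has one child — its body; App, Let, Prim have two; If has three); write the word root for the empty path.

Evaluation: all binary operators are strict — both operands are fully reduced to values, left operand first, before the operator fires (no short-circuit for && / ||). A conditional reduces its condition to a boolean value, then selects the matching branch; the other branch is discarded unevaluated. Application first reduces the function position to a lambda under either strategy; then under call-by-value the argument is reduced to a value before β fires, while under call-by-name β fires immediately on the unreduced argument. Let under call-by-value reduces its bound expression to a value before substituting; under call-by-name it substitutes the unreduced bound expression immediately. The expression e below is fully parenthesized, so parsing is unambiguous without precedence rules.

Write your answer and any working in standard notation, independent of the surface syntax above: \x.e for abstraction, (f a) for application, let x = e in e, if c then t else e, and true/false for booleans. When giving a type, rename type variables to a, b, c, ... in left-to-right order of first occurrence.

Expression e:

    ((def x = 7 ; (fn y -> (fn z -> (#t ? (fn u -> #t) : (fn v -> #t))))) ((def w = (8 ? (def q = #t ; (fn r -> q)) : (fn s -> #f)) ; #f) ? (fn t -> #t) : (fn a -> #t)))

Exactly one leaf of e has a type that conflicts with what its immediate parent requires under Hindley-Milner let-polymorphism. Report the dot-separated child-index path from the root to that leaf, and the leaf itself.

Answer: 1.0.0.0 : 8

Working:
let x : Int
  unify Bool ~ Bool
\u._ : c -> Bool
\v._ : d -> Bool
  unify c -> Bool ~ d -> Bool
  unify c ~ d
  unify Bool ~ Bool
\z._ : b -> d -> Bool
\y._ : a -> b -> d -> Bool
  unify Int ~ Bool
  FAIL: mismatch Int ~ Bool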